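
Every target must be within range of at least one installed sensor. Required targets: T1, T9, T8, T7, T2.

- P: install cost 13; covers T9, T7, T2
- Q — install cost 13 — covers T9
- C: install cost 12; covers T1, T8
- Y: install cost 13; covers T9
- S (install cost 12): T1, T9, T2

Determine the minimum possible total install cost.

The greedy cost-per-new-target heuristic would pick S, C, and P for 37, but a cheaper cover exists.
Choose P and C: together they cover T1, T9, T8, T7, T2 — every target.
Total install cost: 13 + 12 = 25.
No cover costs less than 25.

25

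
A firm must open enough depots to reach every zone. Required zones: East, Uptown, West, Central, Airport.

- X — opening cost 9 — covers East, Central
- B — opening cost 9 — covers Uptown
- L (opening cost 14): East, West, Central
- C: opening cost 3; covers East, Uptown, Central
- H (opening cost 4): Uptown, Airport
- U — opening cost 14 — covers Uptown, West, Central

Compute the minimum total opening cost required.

18

The greedy cost-per-new-zone heuristic would pick C, H, and L for 21, but a cheaper cover exists.
Choose L and H: together they cover East, Uptown, West, Central, Airport — every zone.
Total opening cost: 14 + 4 = 18.
No cover costs less than 18.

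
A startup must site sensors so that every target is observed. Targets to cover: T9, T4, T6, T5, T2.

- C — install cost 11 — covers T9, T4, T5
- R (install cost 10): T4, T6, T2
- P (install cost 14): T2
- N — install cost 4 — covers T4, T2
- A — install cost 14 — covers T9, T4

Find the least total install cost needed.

The greedy cost-per-new-target heuristic would pick N, C, and R for 25, but a cheaper cover exists.
Choose C and R: together they cover T9, T4, T6, T5, T2 — every target.
Total install cost: 11 + 10 = 21.
No cover costs less than 21.

21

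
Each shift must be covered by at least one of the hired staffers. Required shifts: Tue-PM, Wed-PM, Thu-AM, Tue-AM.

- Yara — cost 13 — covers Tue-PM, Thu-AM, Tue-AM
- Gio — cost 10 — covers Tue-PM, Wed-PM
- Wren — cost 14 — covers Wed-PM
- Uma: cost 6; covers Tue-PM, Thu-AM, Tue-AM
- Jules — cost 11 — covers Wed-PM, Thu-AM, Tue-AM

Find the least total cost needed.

Choose Gio and Uma: together they cover Tue-PM, Wed-PM, Thu-AM, Tue-AM — every shift.
Total cost: 10 + 6 = 16.
No cover costs less than 16.

16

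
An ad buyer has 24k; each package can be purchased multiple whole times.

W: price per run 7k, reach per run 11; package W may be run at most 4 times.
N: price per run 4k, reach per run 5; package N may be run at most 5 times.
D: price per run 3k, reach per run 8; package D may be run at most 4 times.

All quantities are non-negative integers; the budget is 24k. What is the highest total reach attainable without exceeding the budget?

48

1×W, 1×N, and 4×D: price 23 ≤ 24, reach 1·11 + 1·5 + 4·8 = 48.
3×N and 4×D: price 24 ≤ 24, reach 3·5 + 4·8 = 47.
Best is 48.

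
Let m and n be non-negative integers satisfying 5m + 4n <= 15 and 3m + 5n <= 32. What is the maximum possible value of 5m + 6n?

18

The continuous relaxation peaks at (0, 3.75) with value 22.50; rounding to a feasible lattice point costs some objective.
(m,n)=(0,3): 5·0+4·3=12≤15, 3·0+5·3=15≤32, objective 18.
(m,n)=(1,2): 5·1+4·2=13≤15, 3·1+5·2=13≤32, objective 17.
(m,n)=(0,2): 5·0+4·2=8≤15, 3·0+5·2=10≤32, objective 12.
Maximum is 18 at (m,n)=(0,3).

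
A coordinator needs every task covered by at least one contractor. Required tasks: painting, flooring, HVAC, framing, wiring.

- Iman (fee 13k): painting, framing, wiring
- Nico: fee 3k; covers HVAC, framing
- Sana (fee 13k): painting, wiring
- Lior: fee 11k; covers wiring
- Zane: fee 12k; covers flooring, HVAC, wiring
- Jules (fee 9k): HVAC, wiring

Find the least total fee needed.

25

This is a weighted set-cover instance.
The greedy cost-per-new-task heuristic would pick Nico, Zane, and Iman for 28, but a cheaper cover exists.
Choose Iman and Zane: together they cover painting, flooring, HVAC, framing, wiring — every task.
Total fee: 13 + 12 = 25.
No cover costs less than 25.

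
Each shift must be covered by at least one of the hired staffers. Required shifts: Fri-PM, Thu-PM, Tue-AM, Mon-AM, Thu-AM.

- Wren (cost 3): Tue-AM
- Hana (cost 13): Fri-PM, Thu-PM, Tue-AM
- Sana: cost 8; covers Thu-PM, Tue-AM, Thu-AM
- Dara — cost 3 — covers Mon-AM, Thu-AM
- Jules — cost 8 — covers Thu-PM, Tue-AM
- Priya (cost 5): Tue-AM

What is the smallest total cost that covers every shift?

16

This is a weighted set-cover instance.
The greedy cost-per-new-shift heuristic would pick Dara, Wren, and Hana for 19, but a cheaper cover exists.
Choose Hana and Dara: together they cover Fri-PM, Thu-PM, Tue-AM, Mon-AM, Thu-AM — every shift.
Total cost: 13 + 3 = 16.
No cover costs less than 16.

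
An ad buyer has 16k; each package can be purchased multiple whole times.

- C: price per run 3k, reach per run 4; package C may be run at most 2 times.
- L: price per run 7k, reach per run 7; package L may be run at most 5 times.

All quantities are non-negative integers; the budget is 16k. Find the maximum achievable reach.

C has the best ratio (4/3); taking only C gives at most 2×4 = 8 (stopped by the supply cap of 2).
Mixing does better — 2×C and 1×L: price 13 ≤ 16, reach 2·4 + 1·7 = 15.

15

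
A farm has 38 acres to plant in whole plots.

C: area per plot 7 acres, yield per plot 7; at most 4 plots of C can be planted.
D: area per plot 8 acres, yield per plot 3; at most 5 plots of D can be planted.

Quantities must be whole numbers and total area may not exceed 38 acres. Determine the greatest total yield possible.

4×C and 1×D: area 36 ≤ 38, yield 4·7 + 1·3 = 31.
4×C: area 28 ≤ 38, yield 4·7 = 28.
Best is 31.

31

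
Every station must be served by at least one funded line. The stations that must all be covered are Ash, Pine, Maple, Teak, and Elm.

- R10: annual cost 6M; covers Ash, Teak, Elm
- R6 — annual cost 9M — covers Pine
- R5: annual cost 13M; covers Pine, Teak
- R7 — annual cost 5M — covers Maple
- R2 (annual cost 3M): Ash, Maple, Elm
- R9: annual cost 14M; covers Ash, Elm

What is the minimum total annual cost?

This is a weighted set-cover instance.
Choose R5 and R2: together they cover Ash, Pine, Maple, Teak, Elm — every station.
Total annual cost: 13 + 3 = 16.

16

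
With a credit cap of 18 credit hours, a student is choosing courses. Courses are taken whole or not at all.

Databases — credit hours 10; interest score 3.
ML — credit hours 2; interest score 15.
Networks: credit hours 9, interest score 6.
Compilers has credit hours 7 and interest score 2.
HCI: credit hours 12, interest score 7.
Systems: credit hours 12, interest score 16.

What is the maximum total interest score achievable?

Take ML and Systems: credit hours 2 + 12 = 14 ≤ 18, interest score 15 + 16 = 31.
No other feasible combination does better.

31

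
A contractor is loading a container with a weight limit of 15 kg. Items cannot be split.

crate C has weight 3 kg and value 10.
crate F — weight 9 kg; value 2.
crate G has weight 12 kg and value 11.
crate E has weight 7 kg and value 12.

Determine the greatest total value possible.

22

Take crate C and crate E: weight 3 + 7 = 10 ≤ 15, value 10 + 12 = 22.
No other feasible combination does better.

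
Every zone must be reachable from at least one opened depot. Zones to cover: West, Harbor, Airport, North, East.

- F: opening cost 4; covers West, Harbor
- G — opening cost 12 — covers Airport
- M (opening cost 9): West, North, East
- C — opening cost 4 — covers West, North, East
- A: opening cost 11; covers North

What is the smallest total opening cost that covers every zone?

This is a weighted set-cover instance.
Choose F, G, and C: together they cover West, Harbor, Airport, North, East — every zone.
Total opening cost: 4 + 12 + 4 = 20.

20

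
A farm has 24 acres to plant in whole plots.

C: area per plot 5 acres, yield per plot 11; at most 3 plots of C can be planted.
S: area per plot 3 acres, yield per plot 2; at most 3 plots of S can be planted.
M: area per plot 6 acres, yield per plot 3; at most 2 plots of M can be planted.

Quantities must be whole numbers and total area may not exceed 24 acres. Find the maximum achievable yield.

39

C has the best ratio (11/5); taking only C gives at most 3×11 = 33 (stopped by the supply cap of 3).
Mixing does better — 3×C and 3×S: area 24 ≤ 24, yield 3·11 + 3·2 = 39.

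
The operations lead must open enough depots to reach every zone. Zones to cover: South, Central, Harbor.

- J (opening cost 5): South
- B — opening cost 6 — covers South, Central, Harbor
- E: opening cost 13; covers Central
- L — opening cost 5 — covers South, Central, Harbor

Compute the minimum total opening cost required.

L alone covers South, Central, Harbor — every zone.
Total opening cost: 5.

5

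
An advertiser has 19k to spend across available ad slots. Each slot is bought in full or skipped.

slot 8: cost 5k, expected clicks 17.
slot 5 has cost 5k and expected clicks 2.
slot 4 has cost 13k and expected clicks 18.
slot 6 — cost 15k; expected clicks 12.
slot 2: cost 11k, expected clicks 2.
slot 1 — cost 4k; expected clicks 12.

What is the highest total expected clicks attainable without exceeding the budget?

Allowing fractional choices, the relaxed optimum would be about 42.8, but ad slots are indivisible.
slot 8 + slot 5 + slot 1: cost 5 + 5 + 4 = 14 ≤ 19, expected clicks 17 + 2 + 12 = 31.
slot 8 + slot 4: cost 5 + 13 = 18 ≤ 19, expected clicks 17 + 18 = 35.
slot 4 + slot 1: cost 13 + 4 = 17 ≤ 19, expected clicks 18 + 12 = 30.
Best is slot 8 and slot 4 with total expected clicks 35.

35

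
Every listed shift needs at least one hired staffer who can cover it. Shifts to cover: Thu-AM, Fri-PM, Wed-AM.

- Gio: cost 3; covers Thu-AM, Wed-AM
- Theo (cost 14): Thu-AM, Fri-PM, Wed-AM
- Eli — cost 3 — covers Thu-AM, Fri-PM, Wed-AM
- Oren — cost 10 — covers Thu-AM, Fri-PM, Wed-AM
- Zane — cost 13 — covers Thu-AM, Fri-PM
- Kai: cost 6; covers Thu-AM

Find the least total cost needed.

3

This is a weighted set-cover instance.
Eli alone covers Thu-AM, Fri-PM, Wed-AM — every shift.
Total cost: 3.
No cover costs less than 3.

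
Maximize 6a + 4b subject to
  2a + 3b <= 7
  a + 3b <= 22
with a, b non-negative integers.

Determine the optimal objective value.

18

(a,b)=(3,0) is feasible, giving 18.
(a,b)=(2,1) is feasible, giving 16.
(a,b)=(2,0) is feasible, giving 12.
The best lattice point is (3,0), giving 18.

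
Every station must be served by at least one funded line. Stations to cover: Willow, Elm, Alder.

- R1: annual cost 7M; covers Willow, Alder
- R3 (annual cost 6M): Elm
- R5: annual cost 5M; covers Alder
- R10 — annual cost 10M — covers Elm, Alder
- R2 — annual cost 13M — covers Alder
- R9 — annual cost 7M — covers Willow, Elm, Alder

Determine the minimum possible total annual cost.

R9 alone covers Willow, Elm, Alder — every station.
Total annual cost: 7.
No cover costs less than 7.

7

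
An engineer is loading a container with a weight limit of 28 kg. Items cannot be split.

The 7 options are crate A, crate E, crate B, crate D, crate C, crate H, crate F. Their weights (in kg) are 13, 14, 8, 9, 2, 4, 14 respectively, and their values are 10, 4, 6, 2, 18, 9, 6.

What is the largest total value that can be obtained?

43

Allowing fractional choices, the relaxed optimum would be about 43.4, but items are indivisible.
crate B + crate C + crate H + crate F: weight 8 + 2 + 4 + 14 = 28 ≤ 28, value 6 + 18 + 9 + 6 = 39.
crate A + crate D + crate C + crate H: weight 13 + 9 + 2 + 4 = 28 ≤ 28, value 10 + 2 + 18 + 9 = 39.
crate A + crate B + crate C + crate H: weight 13 + 8 + 2 + 4 = 27 ≤ 28, value 10 + 6 + 18 + 9 = 43.
Best is crate A, crate B, crate C, and crate H with total value 43.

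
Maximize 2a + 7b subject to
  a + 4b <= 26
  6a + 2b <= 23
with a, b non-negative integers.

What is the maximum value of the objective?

Relaxing integrality, the LP optimum is 45.95 at (a,b) = (1.82, 6.05), which is not an integer point.
(a,b)=(1,6): 1·1+4·6=25≤26, 6·1+2·6=18≤23, objective 44.
(a,b)=(0,6): 1·0+4·6=24≤26, 6·0+2·6=12≤23, objective 42.
(a,b)=(2,5): 1·2+4·5=22≤26, 6·2+2·5=22≤23, objective 39.
(a,b)=(1,5): 1·1+4·5=21≤26, 6·1+2·5=16≤23, objective 37.
Maximum is 44 at (a,b)=(1,6).

44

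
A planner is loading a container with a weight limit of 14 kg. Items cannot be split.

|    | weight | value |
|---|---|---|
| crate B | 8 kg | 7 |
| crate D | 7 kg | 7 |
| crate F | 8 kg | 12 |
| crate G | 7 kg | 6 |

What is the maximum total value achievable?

Take crate D and crate G: weight 7 + 7 = 14 ≤ 14, value 7 + 6 = 13.
No other feasible combination does better.

13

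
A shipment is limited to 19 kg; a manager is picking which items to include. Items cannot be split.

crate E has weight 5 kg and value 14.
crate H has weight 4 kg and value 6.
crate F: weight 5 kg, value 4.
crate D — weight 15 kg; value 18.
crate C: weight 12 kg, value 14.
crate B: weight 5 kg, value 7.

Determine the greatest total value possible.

This is a 0-1 knapsack instance.
crate E + crate C: weight 5 + 12 = 17 ≤ 19, value 14 + 14 = 28.
crate E + crate H + crate B: weight 5 + 4 + 5 = 14 ≤ 19, value 14 + 6 + 7 = 27.
crate E + crate H + crate F + crate B: weight 5 + 4 + 5 + 5 = 19 ≤ 19, value 14 + 6 + 4 + 7 = 31.
Best is crate E, crate H, crate F, and crate B with total value 31.

31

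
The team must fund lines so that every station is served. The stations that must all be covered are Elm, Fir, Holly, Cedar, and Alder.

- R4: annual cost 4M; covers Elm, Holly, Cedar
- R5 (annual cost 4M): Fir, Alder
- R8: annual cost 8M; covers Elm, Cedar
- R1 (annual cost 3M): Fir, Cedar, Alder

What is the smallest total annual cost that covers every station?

7

Choose R4 and R1: together they cover Elm, Fir, Holly, Cedar, Alder — every station.
Total annual cost: 4 + 3 = 7.
No cover costs less than 7.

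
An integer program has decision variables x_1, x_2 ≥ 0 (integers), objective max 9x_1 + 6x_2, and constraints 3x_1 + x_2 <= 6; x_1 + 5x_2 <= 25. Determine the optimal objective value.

30

The continuous relaxation peaks at (0.357, 4.93) with value 32.79; rounding to a feasible lattice point costs some objective.
(x_1,x_2)=(0,5) is feasible, giving 30.
(x_1,x_2)=(1,3) is feasible, giving 27.
(x_1,x_2)=(0,4) is feasible, giving 24.
No feasible integer point exceeds 30.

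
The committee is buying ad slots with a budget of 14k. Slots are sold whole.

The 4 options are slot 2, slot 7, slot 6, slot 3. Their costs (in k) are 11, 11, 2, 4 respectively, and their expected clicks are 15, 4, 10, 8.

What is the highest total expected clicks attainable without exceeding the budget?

25

Allowing fractional choices, the relaxed optimum would be about 28.9, but ad slots are indivisible.
slot 6 + slot 3: cost 2 + 4 = 6 ≤ 14, expected clicks 10 + 8 = 18.
slot 2 + slot 6: cost 11 + 2 = 13 ≤ 14, expected clicks 15 + 10 = 25.
Best is slot 2 and slot 6 with total expected clicks 25.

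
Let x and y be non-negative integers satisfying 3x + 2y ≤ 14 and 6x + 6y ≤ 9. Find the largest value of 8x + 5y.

8

(x,y)=(1,0): 3·1+2·0=3≤14, 6·1+6·0=6≤9, objective 8.
(x,y)=(0,1): 3·0+2·1=2≤14, 6·0+6·1=6≤9, objective 5.
(x,y)=(0,0): 3·0+2·0=0≤14, 6·0+6·0=0≤9, objective 0.
The best lattice point is (1,0), giving 8.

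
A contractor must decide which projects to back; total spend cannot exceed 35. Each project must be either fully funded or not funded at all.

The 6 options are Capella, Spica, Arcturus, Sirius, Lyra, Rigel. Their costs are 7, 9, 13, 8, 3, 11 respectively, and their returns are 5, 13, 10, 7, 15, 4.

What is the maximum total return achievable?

45

Allowing fractional choices, the relaxed optimum would be about 46.4, but projects are indivisible.
Spica + Arcturus + Sirius + Lyra: cost 9 + 13 + 8 + 3 = 33 ≤ 35, return 13 + 10 + 7 + 15 = 45.
Capella + Spica + Sirius + Lyra: cost 7 + 9 + 8 + 3 = 27 ≤ 35, return 5 + 13 + 7 + 15 = 40.
Capella + Spica + Arcturus + Lyra: cost 7 + 9 + 13 + 3 = 32 ≤ 35, return 5 + 13 + 10 + 15 = 43.
Best is Spica, Arcturus, Sirius, and Lyra with total return 45.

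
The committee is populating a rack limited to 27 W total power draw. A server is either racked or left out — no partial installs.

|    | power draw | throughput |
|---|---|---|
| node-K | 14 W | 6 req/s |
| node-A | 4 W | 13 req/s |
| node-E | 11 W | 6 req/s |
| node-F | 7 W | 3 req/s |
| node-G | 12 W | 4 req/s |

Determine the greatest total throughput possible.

23

This is a 0-1 knapsack instance.
Allowing fractional choices, the relaxed optimum would be about 24.1, but servers are indivisible.
node-K + node-A + node-F: power draw 14 + 4 + 7 = 25 ≤ 27, throughput 6 + 13 + 3 = 22.
node-A + node-E + node-F: power draw 4 + 11 + 7 = 22 ≤ 27, throughput 13 + 6 + 3 = 22.
node-A + node-E + node-G: power draw 4 + 11 + 12 = 27 ≤ 27, throughput 13 + 6 + 4 = 23.
Best is node-A, node-E, and node-G with total throughput 23.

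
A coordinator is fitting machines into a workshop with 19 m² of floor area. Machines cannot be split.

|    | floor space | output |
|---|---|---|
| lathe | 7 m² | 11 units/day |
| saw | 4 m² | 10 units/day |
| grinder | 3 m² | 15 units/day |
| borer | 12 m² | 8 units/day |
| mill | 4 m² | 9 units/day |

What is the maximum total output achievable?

Allowing fractional choices, the relaxed optimum would be about 45.7, but machines are indivisible.
lathe + grinder + mill: floor space 7 + 3 + 4 = 14 ≤ 19, output 11 + 15 + 9 = 35.
lathe + saw + grinder + mill: floor space 7 + 4 + 3 + 4 = 18 ≤ 19, output 11 + 10 + 15 + 9 = 45.
lathe + saw + grinder: floor space 7 + 4 + 3 = 14 ≤ 19, output 11 + 10 + 15 = 36.
Best is lathe, saw, grinder, and mill with total output 45.

45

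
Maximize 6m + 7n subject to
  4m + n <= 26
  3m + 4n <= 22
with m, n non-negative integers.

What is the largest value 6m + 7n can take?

(m,n)=(6,1) is feasible, giving 43.
(m,n)=(5,1) is feasible, giving 37.
No feasible integer point exceeds 43.

43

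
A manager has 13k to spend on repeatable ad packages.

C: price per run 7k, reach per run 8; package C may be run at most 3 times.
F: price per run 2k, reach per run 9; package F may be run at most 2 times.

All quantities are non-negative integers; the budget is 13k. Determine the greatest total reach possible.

26

Take 1×C and 2×F: price 11 ≤ 13, reach 1·8 + 2·9 = 26.
F has the best ratio (9/2) and is taken to its limit of 2; remaining capacity is filled optimally with the others.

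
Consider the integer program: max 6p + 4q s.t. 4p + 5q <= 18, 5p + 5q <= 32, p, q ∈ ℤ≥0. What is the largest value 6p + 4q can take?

Relaxing integrality, the LP optimum is 27.00 at (p,q) = (4.5, 0), which is not an integer point.
(p,q)=(4,0) is feasible, giving 24.
(p,q)=(3,1) is feasible, giving 22.
(p,q)=(3,0) is feasible, giving 18.
No feasible integer point exceeds 24.

24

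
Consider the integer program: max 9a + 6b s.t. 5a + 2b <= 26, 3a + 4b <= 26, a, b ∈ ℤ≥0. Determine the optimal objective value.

Relaxing integrality, the LP optimum is 55.71 at (a,b) = (3.71, 3.71), which is not an integer point.
(a,b)=(4,3): 5·4+2·3=26≤26, 3·4+4·3=24≤26, objective 54.
(a,b)=(3,4): 5·3+2·4=23≤26, 3·3+4·4=25≤26, objective 51.
(a,b)=(4,2): 5·4+2·2=24≤26, 3·4+4·2=20≤26, objective 48.
(a,b)=(3,3): 5·3+2·3=21≤26, 3·3+4·3=21≤26, objective 45.
No feasible integer point exceeds 54.

54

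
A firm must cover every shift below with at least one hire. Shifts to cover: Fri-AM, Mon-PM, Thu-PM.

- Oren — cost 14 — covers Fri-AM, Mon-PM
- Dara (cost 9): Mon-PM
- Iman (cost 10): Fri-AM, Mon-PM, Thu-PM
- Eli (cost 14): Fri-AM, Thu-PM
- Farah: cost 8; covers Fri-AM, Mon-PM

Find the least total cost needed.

This is a weighted set-cover instance.
Iman alone covers Fri-AM, Mon-PM, Thu-PM — every shift.
Total cost: 10.

10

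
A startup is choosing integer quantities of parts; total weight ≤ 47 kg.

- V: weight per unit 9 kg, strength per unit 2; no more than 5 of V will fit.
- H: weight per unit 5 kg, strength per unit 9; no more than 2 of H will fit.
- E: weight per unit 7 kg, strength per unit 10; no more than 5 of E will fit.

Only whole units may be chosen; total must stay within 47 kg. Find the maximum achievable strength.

H has the best ratio (9/5); taking only H gives at most 2×9 = 18 (stopped by the supply cap of 2).
Mixing does better — 2×H and 5×E: weight 45 ≤ 47, strength 2·9 + 5·10 = 68.

68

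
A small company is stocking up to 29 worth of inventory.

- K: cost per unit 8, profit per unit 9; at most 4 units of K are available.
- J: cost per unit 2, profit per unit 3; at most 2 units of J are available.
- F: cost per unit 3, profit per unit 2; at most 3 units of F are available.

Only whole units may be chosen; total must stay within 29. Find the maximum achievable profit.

33

J has the best ratio (3/2); taking only J gives at most 2×3 = 6 (stopped by the supply cap of 2).
Mixing does better — 3×K and 2×J: cost 28 ≤ 29, profit 3·9 + 2·3 = 33.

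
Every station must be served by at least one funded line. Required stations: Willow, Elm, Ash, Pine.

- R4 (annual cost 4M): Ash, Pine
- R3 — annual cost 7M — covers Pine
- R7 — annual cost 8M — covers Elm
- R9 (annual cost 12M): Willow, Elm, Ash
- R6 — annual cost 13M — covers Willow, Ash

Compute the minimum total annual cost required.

Choose R4 and R9: together they cover Willow, Elm, Ash, Pine — every station.
Total annual cost: 4 + 12 = 16.

16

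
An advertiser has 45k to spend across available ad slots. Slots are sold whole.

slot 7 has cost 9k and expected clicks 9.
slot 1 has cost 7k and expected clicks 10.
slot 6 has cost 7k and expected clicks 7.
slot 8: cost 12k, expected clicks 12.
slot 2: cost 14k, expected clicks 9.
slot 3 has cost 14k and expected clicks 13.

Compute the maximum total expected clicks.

Treat it as a binary knapsack problem.
Take slot 7, slot 1, slot 8, and slot 3: cost 9 + 7 + 12 + 14 = 42 ≤ 45, expected clicks 9 + 10 + 12 + 13 = 44.
No other feasible combination does better.

44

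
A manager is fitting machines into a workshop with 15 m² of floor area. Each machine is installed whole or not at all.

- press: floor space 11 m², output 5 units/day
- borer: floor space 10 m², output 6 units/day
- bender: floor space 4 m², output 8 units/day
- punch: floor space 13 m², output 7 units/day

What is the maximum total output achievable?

This is an integer program with binary decision variables.
bender: floor space 4 ≤ 15, output 8.
press + bender: floor space 11 + 4 = 15 ≤ 15, output 5 + 8 = 13.
borer + bender: floor space 10 + 4 = 14 ≤ 15, output 6 + 8 = 14.
Best is borer and bender with total output 14.

14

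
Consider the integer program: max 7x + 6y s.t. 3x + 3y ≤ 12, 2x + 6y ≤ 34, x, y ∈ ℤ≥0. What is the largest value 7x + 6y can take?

28

(x,y)=(4,0): 3·4+3·0=12≤12, 2·4+6·0=8≤34, objective 28.
(x,y)=(3,1): 3·3+3·1=12≤12, 2·3+6·1=12≤34, objective 27.
(x,y)=(3,0): 3·3+3·0=9≤12, 2·3+6·0=6≤34, objective 21.
The best lattice point is (4,0), giving 28.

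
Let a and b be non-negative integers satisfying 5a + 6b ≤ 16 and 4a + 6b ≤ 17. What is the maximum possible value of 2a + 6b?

(a,b)=(0,2): 5·0+6·2=12≤16, 4·0+6·2=12≤17, objective 12.
(a,b)=(1,1): 5·1+6·1=11≤16, 4·1+6·1=10≤17, objective 8.
(a,b)=(0,1): 5·0+6·1=6≤16, 4·0+6·1=6≤17, objective 6.
Maximum is 12 at (a,b)=(0,2).

12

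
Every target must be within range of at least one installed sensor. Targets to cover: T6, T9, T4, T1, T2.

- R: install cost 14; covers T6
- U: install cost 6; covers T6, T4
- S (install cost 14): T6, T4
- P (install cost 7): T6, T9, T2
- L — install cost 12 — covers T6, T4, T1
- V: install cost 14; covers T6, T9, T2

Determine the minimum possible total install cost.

This is a weighted set-cover instance.
The greedy cost-per-new-target heuristic would pick P, U, and L for 25, but a cheaper cover exists.
Choose P and L: together they cover T6, T9, T4, T1, T2 — every target.
Total install cost: 7 + 12 = 19.
No cover costs less than 19.

19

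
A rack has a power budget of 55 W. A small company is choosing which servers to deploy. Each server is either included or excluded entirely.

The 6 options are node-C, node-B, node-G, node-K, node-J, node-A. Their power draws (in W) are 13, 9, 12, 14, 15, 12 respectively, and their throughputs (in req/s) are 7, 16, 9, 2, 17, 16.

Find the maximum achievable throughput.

58

Allowing fractional choices, the relaxed optimum would be about 61.8, but servers are indivisible.
node-B + node-G + node-J + node-A: power draw 9 + 12 + 15 + 12 = 48 ≤ 55, throughput 16 + 9 + 17 + 16 = 58.
node-B + node-K + node-J + node-A: power draw 9 + 14 + 15 + 12 = 50 ≤ 55, throughput 16 + 2 + 17 + 16 = 51.
node-C + node-B + node-J + node-A: power draw 13 + 9 + 15 + 12 = 49 ≤ 55, throughput 7 + 16 + 17 + 16 = 56.
Best is node-B, node-G, node-J, and node-A with total throughput 58.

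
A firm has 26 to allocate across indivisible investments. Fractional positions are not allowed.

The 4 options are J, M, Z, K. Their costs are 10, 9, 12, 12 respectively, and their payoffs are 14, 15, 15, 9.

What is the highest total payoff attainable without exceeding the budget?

30

Allowing fractional choices, the relaxed optimum would be about 37.8, but investments are indivisible.
M + Z: cost 9 + 12 = 21 ≤ 26, payoff 15 + 15 = 30.
J + M: cost 10 + 9 = 19 ≤ 26, payoff 14 + 15 = 29.
Best is M and Z with total payoff 30.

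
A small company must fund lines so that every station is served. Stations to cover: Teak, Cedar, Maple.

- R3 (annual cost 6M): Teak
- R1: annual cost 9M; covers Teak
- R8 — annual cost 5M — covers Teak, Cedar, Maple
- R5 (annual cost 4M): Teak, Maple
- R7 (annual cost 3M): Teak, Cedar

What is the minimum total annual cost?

The greedy cost-per-new-station heuristic would pick R7 and R5 for 7, but a cheaper cover exists.
R8 alone covers Teak, Cedar, Maple — every station.
Total annual cost: 5.
No cover costs less than 5.

5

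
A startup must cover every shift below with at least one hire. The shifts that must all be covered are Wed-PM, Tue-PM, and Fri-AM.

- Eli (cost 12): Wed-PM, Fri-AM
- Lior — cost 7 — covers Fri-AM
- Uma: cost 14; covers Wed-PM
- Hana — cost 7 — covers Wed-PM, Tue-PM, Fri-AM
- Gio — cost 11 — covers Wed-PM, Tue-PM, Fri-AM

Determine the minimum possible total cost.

7

Hana alone covers Wed-PM, Tue-PM, Fri-AM — every shift.
Total cost: 7.
No cover costs less than 7.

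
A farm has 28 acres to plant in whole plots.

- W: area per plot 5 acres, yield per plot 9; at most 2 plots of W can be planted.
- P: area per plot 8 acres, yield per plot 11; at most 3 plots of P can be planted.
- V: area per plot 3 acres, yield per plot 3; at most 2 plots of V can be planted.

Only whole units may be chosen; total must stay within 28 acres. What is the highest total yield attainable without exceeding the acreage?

40

Take 2×W and 2×P: area 26 ≤ 28, yield 2·9 + 2·11 = 40.
W has the best ratio (9/5) and is taken to its limit of 2; remaining capacity is filled optimally with the others.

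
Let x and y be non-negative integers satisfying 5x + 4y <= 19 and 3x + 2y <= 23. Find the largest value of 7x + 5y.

Relaxing integrality, the LP optimum is 26.60 at (x,y) = (3.8, 0), which is not an integer point.
(x,y)=(3,1): 5·3+4·1=19≤19, 3·3+2·1=11≤23, objective 26.
(x,y)=(2,2): 5·2+4·2=18≤19, 3·2+2·2=10≤23, objective 24.
(x,y)=(3,0): 5·3+4·0=15≤19, 3·3+2·0=9≤23, objective 21.
No feasible integer point exceeds 26.

26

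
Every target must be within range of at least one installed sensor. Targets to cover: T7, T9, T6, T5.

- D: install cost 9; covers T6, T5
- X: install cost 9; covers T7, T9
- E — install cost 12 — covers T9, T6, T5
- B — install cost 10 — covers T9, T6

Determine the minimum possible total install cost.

18

Choose D and X: together they cover T7, T9, T6, T5 — every target.
Total install cost: 9 + 9 = 18.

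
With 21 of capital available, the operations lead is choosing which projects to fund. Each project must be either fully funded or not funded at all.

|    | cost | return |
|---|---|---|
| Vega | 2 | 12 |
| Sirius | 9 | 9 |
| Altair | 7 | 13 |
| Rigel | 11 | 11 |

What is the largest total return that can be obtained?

36

Vega + Altair: cost 2 + 7 = 9 ≤ 21, return 12 + 13 = 25.
Vega + Sirius + Altair: cost 2 + 9 + 7 = 18 ≤ 21, return 12 + 9 + 13 = 34.
Vega + Altair + Rigel: cost 2 + 7 + 11 = 20 ≤ 21, return 12 + 13 + 11 = 36.
Best is Vega, Altair, and Rigel with total return 36.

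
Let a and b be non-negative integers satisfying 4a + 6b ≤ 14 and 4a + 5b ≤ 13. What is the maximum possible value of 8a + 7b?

Relaxing integrality, the LP optimum is 26.00 at (a,b) = (3.25, 0), which is not an integer point.
(a,b)=(3,0): 4·3+6·0=12≤14, 4·3+5·0=12≤13, objective 24.
(a,b)=(2,1): 4·2+6·1=14≤14, 4·2+5·1=13≤13, objective 23.
(a,b)=(2,0): 4·2+6·0=8≤14, 4·2+5·0=8≤13, objective 16.
Maximum is 24 at (a,b)=(3,0).

24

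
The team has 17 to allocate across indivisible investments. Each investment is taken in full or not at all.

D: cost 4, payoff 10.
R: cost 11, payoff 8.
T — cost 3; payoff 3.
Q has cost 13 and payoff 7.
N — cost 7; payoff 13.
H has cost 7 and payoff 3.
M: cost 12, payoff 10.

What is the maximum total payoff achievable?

Take D, T, and N: cost 4 + 3 + 7 = 14 ≤ 17, payoff 10 + 3 + 13 = 26.
No other feasible combination does better.

26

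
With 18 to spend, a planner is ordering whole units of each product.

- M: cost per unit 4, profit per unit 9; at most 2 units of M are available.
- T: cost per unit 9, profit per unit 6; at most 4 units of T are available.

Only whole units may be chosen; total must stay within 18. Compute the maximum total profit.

M has the best ratio (9/4); taking only M gives at most 2×9 = 18 (stopped by the supply cap of 2).
Mixing does better — 2×M and 1×T: cost 17 ≤ 18, profit 2·9 + 1·6 = 24.

24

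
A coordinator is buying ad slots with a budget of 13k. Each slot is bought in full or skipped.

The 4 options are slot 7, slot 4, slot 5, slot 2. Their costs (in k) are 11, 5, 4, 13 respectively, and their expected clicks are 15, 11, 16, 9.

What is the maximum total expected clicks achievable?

27

Allowing fractional choices, the relaxed optimum would be about 32.5, but ad slots are indivisible.
slot 4 + slot 5: cost 5 + 4 = 9 ≤ 13, expected clicks 11 + 16 = 27.
slot 7: cost 11 ≤ 13, expected clicks 15.
slot 5: cost 4 ≤ 13, expected clicks 16.
Best is slot 4 and slot 5 with total expected clicks 27.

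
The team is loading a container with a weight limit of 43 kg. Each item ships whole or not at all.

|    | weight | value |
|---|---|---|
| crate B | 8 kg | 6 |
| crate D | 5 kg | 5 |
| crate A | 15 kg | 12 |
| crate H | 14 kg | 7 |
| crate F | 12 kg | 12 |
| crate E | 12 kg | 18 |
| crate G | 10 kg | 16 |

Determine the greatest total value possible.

52

Allowing fractional choices, the relaxed optimum would be about 54.2, but items are indivisible.
crate B + crate F + crate E + crate G: weight 8 + 12 + 12 + 10 = 42 ≤ 43, value 6 + 12 + 18 + 16 = 52.
crate D + crate F + crate E + crate G: weight 5 + 12 + 12 + 10 = 39 ≤ 43, value 5 + 12 + 18 + 16 = 51.
crate D + crate A + crate E + crate G: weight 5 + 15 + 12 + 10 = 42 ≤ 43, value 5 + 12 + 18 + 16 = 51.
Best is crate B, crate F, crate E, and crate G with total value 52.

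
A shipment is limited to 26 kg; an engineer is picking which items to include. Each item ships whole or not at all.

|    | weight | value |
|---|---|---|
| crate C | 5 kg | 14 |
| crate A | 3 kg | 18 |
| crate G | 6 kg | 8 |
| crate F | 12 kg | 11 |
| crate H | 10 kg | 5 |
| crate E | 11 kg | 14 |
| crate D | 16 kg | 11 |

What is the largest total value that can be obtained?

54

Allowing fractional choices, the relaxed optimum would be about 54.9, but items are indivisible.
crate C + crate A + crate G + crate E: weight 5 + 3 + 6 + 11 = 25 ≤ 26, value 14 + 18 + 8 + 14 = 54.
crate C + crate A + crate G + crate F: weight 5 + 3 + 6 + 12 = 26 ≤ 26, value 14 + 18 + 8 + 11 = 51.
crate C + crate A + crate E: weight 5 + 3 + 11 = 19 ≤ 26, value 14 + 18 + 14 = 46.
Best is crate C, crate A, crate G, and crate E with total value 54.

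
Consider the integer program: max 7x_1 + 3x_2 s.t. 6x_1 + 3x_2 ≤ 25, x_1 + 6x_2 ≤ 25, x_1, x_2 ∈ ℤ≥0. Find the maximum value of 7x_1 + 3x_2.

(x_1,x_2)=(4,0): 6·4+3·0=24≤25, 1·4+6·0=4≤25, objective 28.
(x_1,x_2)=(3,1): 6·3+3·1=21≤25, 1·3+6·1=9≤25, objective 24.
No feasible integer point exceeds 28.

28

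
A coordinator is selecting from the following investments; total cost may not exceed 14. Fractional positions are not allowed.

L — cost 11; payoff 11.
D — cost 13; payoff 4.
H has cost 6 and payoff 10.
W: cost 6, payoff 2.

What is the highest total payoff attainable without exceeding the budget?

12

Allowing fractional choices, the relaxed optimum would be about 18.0, but investments are indivisible.
L: cost 11 ≤ 14, payoff 11.
H + W: cost 6 + 6 = 12 ≤ 14, payoff 10 + 2 = 12.
H: cost 6 ≤ 14, payoff 10.
Best is H and W with total payoff 12.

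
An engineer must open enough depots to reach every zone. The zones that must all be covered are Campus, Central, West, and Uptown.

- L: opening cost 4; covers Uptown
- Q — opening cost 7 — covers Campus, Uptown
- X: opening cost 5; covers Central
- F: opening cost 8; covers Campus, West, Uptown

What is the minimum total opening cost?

13

This is a weighted set-cover instance.
Choose X and F: together they cover Campus, Central, West, Uptown — every zone.
Total opening cost: 5 + 8 = 13.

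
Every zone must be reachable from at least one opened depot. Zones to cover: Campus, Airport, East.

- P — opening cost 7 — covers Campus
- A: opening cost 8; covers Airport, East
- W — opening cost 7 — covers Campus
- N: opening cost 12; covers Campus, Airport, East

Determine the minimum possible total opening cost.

The greedy cost-per-new-zone heuristic would pick A and P for 15, but a cheaper cover exists.
N alone covers Campus, Airport, East — every zone.
Total opening cost: 12.
No cover costs less than 12.

12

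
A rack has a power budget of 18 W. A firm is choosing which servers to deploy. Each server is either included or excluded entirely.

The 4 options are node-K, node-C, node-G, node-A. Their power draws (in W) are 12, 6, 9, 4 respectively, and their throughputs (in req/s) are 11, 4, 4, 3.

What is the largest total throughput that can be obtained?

15

Allowing fractional choices, the relaxed optimum would be about 15.3, but servers are indivisible.
node-K + node-C: power draw 12 + 6 = 18 ≤ 18, throughput 11 + 4 = 15.
node-K + node-A: power draw 12 + 4 = 16 ≤ 18, throughput 11 + 3 = 14.
node-K: power draw 12 ≤ 18, throughput 11.
Best is node-K and node-C with total throughput 15.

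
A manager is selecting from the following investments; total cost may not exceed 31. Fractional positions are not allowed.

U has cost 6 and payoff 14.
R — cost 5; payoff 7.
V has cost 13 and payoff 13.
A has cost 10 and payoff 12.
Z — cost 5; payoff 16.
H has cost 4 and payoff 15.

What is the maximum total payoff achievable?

This is an integer program with binary decision variables.
U + V + Z + H: cost 6 + 13 + 5 + 4 = 28 ≤ 31, payoff 14 + 13 + 16 + 15 = 58.
U + R + A + Z + H: cost 6 + 5 + 10 + 5 + 4 = 30 ≤ 31, payoff 14 + 7 + 12 + 16 + 15 = 64.
Best is U, R, A, Z, and H with total payoff 64.

64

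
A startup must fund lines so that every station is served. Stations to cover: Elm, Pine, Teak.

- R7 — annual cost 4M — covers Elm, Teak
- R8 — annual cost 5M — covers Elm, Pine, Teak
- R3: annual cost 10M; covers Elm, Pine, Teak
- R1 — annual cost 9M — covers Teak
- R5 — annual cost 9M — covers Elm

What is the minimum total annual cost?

This is an integer covering problem.
R8 alone covers Elm, Pine, Teak — every station.
Total annual cost: 5.
No cover costs less than 5.

5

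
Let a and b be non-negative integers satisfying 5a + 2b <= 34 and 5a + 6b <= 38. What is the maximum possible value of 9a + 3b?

The continuous relaxation peaks at (6.8, 0) with value 61.20; rounding to a feasible lattice point costs some objective.
(a,b)=(6,1): 5·6+2·1=32≤34, 5·6+6·1=36≤38, objective 57.
(a,b)=(6,0): 5·6+2·0=30≤34, 5·6+6·0=30≤38, objective 54.
(a,b)=(5,2): 5·5+2·2=29≤34, 5·5+6·2=37≤38, objective 51.
(a,b)=(5,1): 5·5+2·1=27≤34, 5·5+6·1=31≤38, objective 48.
Maximum is 57 at (a,b)=(6,1).

57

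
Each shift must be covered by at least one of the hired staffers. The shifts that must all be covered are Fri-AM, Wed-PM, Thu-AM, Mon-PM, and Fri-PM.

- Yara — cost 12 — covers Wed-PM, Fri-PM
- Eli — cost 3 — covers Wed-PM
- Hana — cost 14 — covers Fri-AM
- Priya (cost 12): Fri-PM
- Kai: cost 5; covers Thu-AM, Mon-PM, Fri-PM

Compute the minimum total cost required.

Choose Eli, Hana, and Kai: together they cover Fri-AM, Wed-PM, Thu-AM, Mon-PM, Fri-PM — every shift.
Total cost: 3 + 14 + 5 = 22.
No cover costs less than 22.

22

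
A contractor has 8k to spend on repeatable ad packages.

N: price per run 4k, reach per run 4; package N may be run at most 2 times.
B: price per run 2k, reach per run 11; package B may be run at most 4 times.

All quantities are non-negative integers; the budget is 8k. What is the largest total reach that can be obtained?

Take 4×B: price 8 ≤ 8, reach 4·11 = 44.
B has the best ratio (11/2) and is taken to its limit of 4; remaining capacity is filled optimally with the others.

44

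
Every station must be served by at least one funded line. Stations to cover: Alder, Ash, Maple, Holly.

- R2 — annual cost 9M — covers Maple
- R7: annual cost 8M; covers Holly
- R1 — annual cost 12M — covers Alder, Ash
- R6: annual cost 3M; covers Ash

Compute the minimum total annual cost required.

The greedy cost-per-new-station heuristic would pick R6, R7, R2, and R1 for 32, but a cheaper cover exists.
Choose R2, R7, and R1: together they cover Alder, Ash, Maple, Holly — every station.
Total annual cost: 9 + 8 + 12 = 29.
No cover costs less than 29.

29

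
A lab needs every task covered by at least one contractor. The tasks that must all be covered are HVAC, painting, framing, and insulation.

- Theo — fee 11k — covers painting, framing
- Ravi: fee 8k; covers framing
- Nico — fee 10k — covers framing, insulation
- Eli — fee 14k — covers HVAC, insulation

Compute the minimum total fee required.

25

The greedy cost-per-new-task heuristic would pick Nico, Theo, and Eli for 35, but a cheaper cover exists.
Choose Theo and Eli: together they cover HVAC, painting, framing, insulation — every task.
Total fee: 11 + 14 = 25.
No cover costs less than 25.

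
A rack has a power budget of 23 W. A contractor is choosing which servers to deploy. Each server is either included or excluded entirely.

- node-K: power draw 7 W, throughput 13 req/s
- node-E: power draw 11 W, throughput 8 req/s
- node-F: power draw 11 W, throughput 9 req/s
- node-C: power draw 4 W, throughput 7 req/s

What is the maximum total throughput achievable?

29

Allowing fractional choices, the relaxed optimum would be about 29.7, but servers are indivisible.
node-K + node-F + node-C: power draw 7 + 11 + 4 = 22 ≤ 23, throughput 13 + 9 + 7 = 29.
node-K + node-E + node-C: power draw 7 + 11 + 4 = 22 ≤ 23, throughput 13 + 8 + 7 = 28.
Best is node-K, node-F, and node-C with total throughput 29.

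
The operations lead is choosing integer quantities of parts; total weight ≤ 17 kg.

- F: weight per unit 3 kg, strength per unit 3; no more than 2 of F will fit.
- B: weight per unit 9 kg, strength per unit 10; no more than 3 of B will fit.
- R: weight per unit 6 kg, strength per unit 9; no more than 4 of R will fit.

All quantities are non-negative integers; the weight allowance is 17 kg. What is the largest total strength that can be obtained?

This is a bounded integer knapsack.
1×B and 1×R: weight 15 ≤ 17, strength 1·10 + 1·9 = 19.
1×F and 2×R: weight 15 ≤ 17, strength 1·3 + 2·9 = 21.
Best is 21.

21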